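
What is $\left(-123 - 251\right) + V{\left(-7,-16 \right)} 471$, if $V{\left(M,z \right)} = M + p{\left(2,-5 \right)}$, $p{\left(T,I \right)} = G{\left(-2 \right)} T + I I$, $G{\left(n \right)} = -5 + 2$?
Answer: $5278$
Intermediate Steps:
$G{\left(n \right)} = -3$
$p{\left(T,I \right)} = I^{2} - 3 T$ ($p{\left(T,I \right)} = - 3 T + I I = - 3 T + I^{2} = I^{2} - 3 T$)
$V{\left(M,z \right)} = 19 + M$ ($V{\left(M,z \right)} = M + \left(\left(-5\right)^{2} - 6\right) = M + \left(25 - 6\right) = M + 19 = 19 + M$)
$\left(-123 - 251\right) + V{\left(-7,-16 \right)} 471 = \left(-123 - 251\right) + \left(19 - 7\right) 471 = \left(-123 - 251\right) + 12 \cdot 471 = -374 + 5652 = 5278$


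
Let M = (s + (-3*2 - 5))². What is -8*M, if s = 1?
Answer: -800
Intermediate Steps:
M = 100 (M = (1 + (-3*2 - 5))² = (1 + (-6 - 5))² = (1 - 11)² = (-10)² = 100)
-8*M = -8*100 = -800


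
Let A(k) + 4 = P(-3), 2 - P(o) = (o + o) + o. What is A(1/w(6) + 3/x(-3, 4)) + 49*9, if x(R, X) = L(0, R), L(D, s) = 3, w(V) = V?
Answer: 448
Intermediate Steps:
x(R, X) = 3
P(o) = 2 - 3*o (P(o) = 2 - ((o + o) + o) = 2 - (2*o + o) = 2 - 3*o)
A(k) = 7 (A(k) = -4 + (2 - 3*(-3)) = -4 + (2 + 9) = -4 + 11 = 7)
A(1/w(6) + 3/x(-3, 4)) + 49*9 = 7 + 49*9 = 7 + 441 = 448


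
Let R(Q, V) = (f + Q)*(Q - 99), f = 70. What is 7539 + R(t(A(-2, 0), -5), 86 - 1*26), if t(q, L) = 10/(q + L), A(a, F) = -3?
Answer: 10349/16 ≈ 646.81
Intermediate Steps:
t(q, L) = 10/(L + q)
R(Q, V) = (-99 + Q)*(70 + Q) (R(Q, V) = (70 + Q)*(Q - 99) = (70 + Q)*(-99 + Q) = (-99 + Q)*(70 + Q))
7539 + R(t(A(-2, 0), -5), 86 - 1*26) = 7539 + (-6930 + (10/(-5 - 3))**2 - 290/(-5 - 3)) = 7539 + (-6930 + (10/(-8))**2 - 290/(-8)) = 7539 + (-6930 + (10*(-1/8))**2 - 290*(-1)/8) = 7539 + (-6930 + (-5/4)**2 - 29*(-5/4)) = 7539 + (-6930 + 25/16 + 145/4) = 7539 - 110275/16 = 10349/16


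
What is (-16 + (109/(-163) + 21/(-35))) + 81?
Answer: 51941/815 ≈ 63.731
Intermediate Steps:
(-16 + (109/(-163) + 21/(-35))) + 81 = (-16 + (109*(-1/163) + 21*(-1/35))) + 81 = (-16 + (-109/163 - ⅗)) + 81 = (-16 - 1034/815) + 81 = -14074/815 + 81 = 51941/815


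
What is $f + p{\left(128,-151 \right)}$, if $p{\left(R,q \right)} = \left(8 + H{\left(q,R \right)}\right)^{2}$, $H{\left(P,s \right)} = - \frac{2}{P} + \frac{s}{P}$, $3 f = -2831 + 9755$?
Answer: $\frac{53795432}{22801} \approx 2359.3$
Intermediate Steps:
$f = 2308$ ($f = \frac{-2831 + 9755}{3} = \frac{1}{3} \cdot 6924 = 2308$)
$p{\left(R,q \right)} = \left(8 + \frac{-2 + R}{q}\right)^{2}$
$f + p{\left(128,-151 \right)} = 2308 + \frac{\left(-2 + 128 + 8 \left(-151\right)\right)^{2}}{22801} = 2308 + \frac{\left(-2 + 128 - 1208\right)^{2}}{22801} = 2308 + \frac{\left(-1082\right)^{2}}{22801} = 2308 + \frac{1}{22801} \cdot 1170724 = 2308 + \frac{1170724}{22801} = \frac{53795432}{22801}$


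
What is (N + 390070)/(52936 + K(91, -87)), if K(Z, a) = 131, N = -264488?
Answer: 125582/53067 ≈ 2.3665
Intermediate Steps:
(N + 390070)/(52936 + K(91, -87)) = (-264488 + 390070)/(52936 + 131) = 125582/53067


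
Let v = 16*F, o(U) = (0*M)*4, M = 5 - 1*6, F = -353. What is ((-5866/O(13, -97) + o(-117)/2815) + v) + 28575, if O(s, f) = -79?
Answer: 1817099/79 ≈ 23001.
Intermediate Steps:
M = -1 (M = 5 - 6 = -1)
o(U) = 0 (o(U) = (0*(-1))*4 = 0*4 = 0)
v = -5648 (v = 16*(-353) = -5648)
((-5866/O(13, -97) + o(-117)/2815) + v) + 28575 = ((-5866/(-79) + 0/2815) - 5648) + 28575 = ((-5866*(-1/79) + 0*(1/2815)) - 5648) + 28575 = ((5866/79 + 0) - 5648) + 28575 = (5866/79 - 5648) + 28575 = -440326/79 + 28575 = 1817099/79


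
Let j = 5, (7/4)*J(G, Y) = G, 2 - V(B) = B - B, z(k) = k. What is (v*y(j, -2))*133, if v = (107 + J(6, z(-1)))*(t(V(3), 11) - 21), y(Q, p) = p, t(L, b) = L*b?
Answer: -29374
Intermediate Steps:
V(B) = 2 (V(B) = 2 - (B - B) = 2 - 1*0 = 2 + 0 = 2)
J(G, Y) = 4*G/7
v = 773/7 (v = (107 + (4/7)*6)*(2*11 - 21) = (107 + 24/7)*(22 - 21) = (773/7)*1 = 773/7 ≈ 110.43)
(v*y(j, -2))*133 = ((773/7)*(-2))*133 = -1546/7*133 = -29374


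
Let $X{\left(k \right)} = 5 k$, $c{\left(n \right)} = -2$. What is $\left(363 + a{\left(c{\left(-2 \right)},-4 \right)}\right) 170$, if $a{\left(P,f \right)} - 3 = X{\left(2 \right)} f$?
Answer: $55420$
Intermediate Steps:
$a{\left(P,f \right)} = 3 + 10 f$ ($a{\left(P,f \right)} = 3 + 5 \cdot 2 f = 3 + 10 f$)
$\left(363 + a{\left(c{\left(-2 \right)},-4 \right)}\right) 170 = \left(363 + \left(3 + 10 \left(-4\right)\right)\right) 170 = \left(363 + \left(3 - 40\right)\right) 170 = \left(363 - 37\right) 170 = 326 \cdot 170 = 55420$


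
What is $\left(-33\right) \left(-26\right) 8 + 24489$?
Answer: $31353$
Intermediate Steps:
$\left(-33\right) \left(-26\right) 8 + 24489 = 858 \cdot 8 + 24489 = 6864 + 24489 = 31353$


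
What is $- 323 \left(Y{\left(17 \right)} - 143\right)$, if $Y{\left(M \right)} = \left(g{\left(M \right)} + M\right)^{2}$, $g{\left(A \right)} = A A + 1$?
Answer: $-30396238$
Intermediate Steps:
$g{\left(A \right)} = 1 + A^{2}$ ($g{\left(A \right)} = A^{2} + 1 = 1 + A^{2}$)
$Y{\left(M \right)} = \left(1 + M + M^{2}\right)^{2}$ ($Y{\left(M \right)} = \left(\left(1 + M^{2}\right) + M\right)^{2} = \left(1 + M + M^{2}\right)^{2}$)
$- 323 \left(Y{\left(17 \right)} - 143\right) = - 323 \left(\left(1 + 17 + 17^{2}\right)^{2} - 143\right) = - 323 \left(\left(1 + 17 + 289\right)^{2} - 143\right) = - 323 \left(307^{2} - 143\right) = - 323 \left(94249 - 143\right) = \left(-323\right) 94106 = -30396238$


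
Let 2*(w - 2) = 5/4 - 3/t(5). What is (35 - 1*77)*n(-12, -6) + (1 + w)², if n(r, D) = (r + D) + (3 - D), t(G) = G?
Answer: 622489/1600 ≈ 389.06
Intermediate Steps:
n(r, D) = 3 + r (n(r, D) = (D + r) + (3 - D) = 3 + r)
w = 93/40 (w = 2 + (5/4 - 3/5)/2 = 2 + (5*(¼) - 3*⅕)/2 = 2 + (5/4 - ⅗)/2 = 2 + (½)*(13/20) = 2 + 13/40 = 93/40 ≈ 2.3250)
(35 - 1*77)*n(-12, -6) + (1 + w)² = (35 - 1*77)*(3 - 12) + (1 + 93/40)² = (35 - 77)*(-9) + (133/40)² = -42*(-9) + 17689/1600 = 378 + 17689/1600 = 622489/1600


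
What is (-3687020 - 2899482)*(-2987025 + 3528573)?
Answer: -3566906985096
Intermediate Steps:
(-3687020 - 2899482)*(-2987025 + 3528573) = -6586502*541548 = -3566906985096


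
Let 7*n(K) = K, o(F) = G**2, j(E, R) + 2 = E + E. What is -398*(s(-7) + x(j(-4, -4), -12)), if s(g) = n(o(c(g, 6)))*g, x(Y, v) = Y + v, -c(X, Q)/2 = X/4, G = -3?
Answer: 12338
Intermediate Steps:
c(X, Q) = -X/2 (c(X, Q) = -2*X/4 = -X/2)
j(E, R) = -2 + 2*E (j(E, R) = -2 + (E + E) = -2 + 2*E)
o(F) = 9 (o(F) = (-3)**2 = 9)
n(K) = K/7
s(g) = 9*g/7 (s(g) = ((1/7)*9)*g = 9*g/7)
-398*(s(-7) + x(j(-4, -4), -12)) = -398*((9/7)*(-7) + ((-2 + 2*(-4)) - 12)) = -398*(-9 + ((-2 - 8) - 12)) = -398*(-9 + (-10 - 12)) = -398*(-9 - 22) = -398*(-31) = 12338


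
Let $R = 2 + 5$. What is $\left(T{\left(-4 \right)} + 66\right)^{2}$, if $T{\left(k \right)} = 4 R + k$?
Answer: $8100$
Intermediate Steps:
$R = 7$
$T{\left(k \right)} = 28 + k$ ($T{\left(k \right)} = 4 \cdot 7 + k = 28 + k$)
$\left(T{\left(-4 \right)} + 66\right)^{2} = \left(\left(28 - 4\right) + 66\right)^{2} = \left(24 + 66\right)^{2} = 90^{2} = 8100$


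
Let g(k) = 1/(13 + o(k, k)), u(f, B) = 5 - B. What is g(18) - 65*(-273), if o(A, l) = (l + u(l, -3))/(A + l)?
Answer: 4383033/247 ≈ 17745.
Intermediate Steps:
o(A, l) = (8 + l)/(A + l) (o(A, l) = (l + (5 - 1*(-3)))/(A + l) = (l + (5 + 3))/(A + l) = (l + 8)/(A + l) = (8 + l)/(A + l))
g(k) = 1/(13 + (8 + k)/(2*k)) (g(k) = 1/(13 + (8 + k)/(k + k)) = 1/(13 + (8 + k)/((2*k))) = 1/(13 + (1/(2*k))*(8 + k)) = 1/(13 + (8 + k)/(2*k)))
g(18) - 65*(-273) = 2*18/(8 + 27*18) - 65*(-273) = 2*18/(8 + 486) + 17745 = 2*18/494 + 17745 = 2*18*(1/494) + 17745 = 18/247 + 17745 = 4383033/247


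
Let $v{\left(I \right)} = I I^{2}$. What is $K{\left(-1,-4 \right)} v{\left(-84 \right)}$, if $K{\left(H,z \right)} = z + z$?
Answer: $4741632$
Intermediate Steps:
$v{\left(I \right)} = I^{3}$
$K{\left(H,z \right)} = 2 z$
$K{\left(-1,-4 \right)} v{\left(-84 \right)} = 2 \left(-4\right) \left(-84\right)^{3} = \left(-8\right) \left(-592704\right) = 4741632$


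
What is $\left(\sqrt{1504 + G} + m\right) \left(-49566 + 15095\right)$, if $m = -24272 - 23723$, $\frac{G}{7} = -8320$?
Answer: $1654435645 - 413652 i \sqrt{394} \approx 1.6544 \cdot 10^{9} - 8.2108 \cdot 10^{6} i$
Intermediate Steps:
$G = -58240$ ($G = 7 \left(-8320\right) = -58240$)
$m = -47995$
$\left(\sqrt{1504 + G} + m\right) \left(-49566 + 15095\right) = \left(\sqrt{1504 - 58240} - 47995\right) \left(-49566 + 15095\right) = \left(\sqrt{-56736} - 47995\right) \left(-34471\right) = \left(12 i \sqrt{394} - 47995\right) \left(-34471\right) = \left(-47995 + 12 i \sqrt{394}\right) \left(-34471\right) = 1654435645 - 413652 i \sqrt{394}$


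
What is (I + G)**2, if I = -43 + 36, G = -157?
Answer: 26896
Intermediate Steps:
I = -7
(I + G)**2 = (-7 - 157)**2 = (-164)**2 = 26896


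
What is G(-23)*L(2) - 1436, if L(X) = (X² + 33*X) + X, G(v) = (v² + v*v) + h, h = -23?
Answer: 73084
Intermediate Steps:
G(v) = -23 + 2*v² (G(v) = (v² + v*v) - 23 = (v² + v²) - 23 = 2*v² - 23 = -23 + 2*v²)
L(X) = X² + 34*X
G(-23)*L(2) - 1436 = (-23 + 2*(-23)²)*(2*(34 + 2)) - 1436 = (-23 + 2*529)*(2*36) - 1436 = (-23 + 1058)*72 - 1436 = 1035*72 - 1436 = 74520 - 1436 = 73084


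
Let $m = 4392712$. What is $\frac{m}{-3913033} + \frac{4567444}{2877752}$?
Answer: $\frac{1307855838557}{2815184635454} \approx 0.46457$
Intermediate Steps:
$\frac{m}{-3913033} + \frac{4567444}{2877752} = \frac{4392712}{-3913033} + \frac{4567444}{2877752} = 4392712 \left(- \frac{1}{3913033}\right) + 4567444 \cdot \frac{1}{2877752} = - \frac{4392712}{3913033} + \frac{1141861}{719438} = \frac{1307855838557}{2815184635454}$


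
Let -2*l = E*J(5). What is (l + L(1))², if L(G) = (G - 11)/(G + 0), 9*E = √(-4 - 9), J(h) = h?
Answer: 32075/324 + 50*I*√13/9 ≈ 98.997 + 20.031*I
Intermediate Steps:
E = I*√13/9 (E = √(-4 - 9)/9 = √(-13)/9 = (I*√13)/9 = I*√13/9 ≈ 0.40062*I)
L(G) = (-11 + G)/G
l = -5*I*√13/18 (l = -I*√13/9*5/2 = -5*I*√13/18 ≈ -1.0015*I)
(l + L(1))² = (-5*I*√13/18 + (-11 + 1)/1)² = (-5*I*√13/18 + 1*(-10))² = (-5*I*√13/18 - 10)² = (-10 - 5*I*√13/18)²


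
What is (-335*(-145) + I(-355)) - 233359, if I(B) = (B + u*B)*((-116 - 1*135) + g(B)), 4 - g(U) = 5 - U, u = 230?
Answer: 49592251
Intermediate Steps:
g(U) = -1 + U (g(U) = 4 - (5 - U) = 4 + (-5 + U) = -1 + U)
I(B) = 231*B*(-252 + B) (I(B) = (B + 230*B)*((-116 - 1*135) + (-1 + B)) = (231*B)*((-116 - 135) + (-1 + B)) = (231*B)*(-251 + (-1 + B)) = (231*B)*(-252 + B) = 231*B*(-252 + B))
(-335*(-145) + I(-355)) - 233359 = (-335*(-145) + 231*(-355)*(-252 - 355)) - 233359 = (48575 + 231*(-355)*(-607)) - 233359 = (48575 + 49777035) - 233359 = 49825610 - 233359 = 49592251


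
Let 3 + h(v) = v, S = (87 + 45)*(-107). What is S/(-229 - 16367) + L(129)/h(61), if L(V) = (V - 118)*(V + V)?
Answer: 1996610/40107 ≈ 49.782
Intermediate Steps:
S = -14124 (S = 132*(-107) = -14124)
L(V) = 2*V*(-118 + V) (L(V) = (-118 + V)*(2*V) = 2*V*(-118 + V))
h(v) = -3 + v
S/(-229 - 16367) + L(129)/h(61) = -14124/(-229 - 16367) + (2*129*(-118 + 129))/(-3 + 61) = -14124/(-16596) + (2*129*11)/58 = -14124*(-1/16596) + 2838*(1/58) = 1177/1383 + 1419/29 = 1996610/40107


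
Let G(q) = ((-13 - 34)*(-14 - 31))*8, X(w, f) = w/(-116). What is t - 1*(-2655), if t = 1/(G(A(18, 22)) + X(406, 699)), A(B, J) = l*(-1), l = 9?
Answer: 89826617/33833 ≈ 2655.0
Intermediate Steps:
X(w, f) = -w/116 (X(w, f) = w*(-1/116) = -w/116)
A(B, J) = -9 (A(B, J) = 9*(-1) = -9)
G(q) = 16920 (G(q) = -47*(-45)*8 = 2115*8 = 16920)
t = 2/33833 (t = 1/(16920 - 1/116*406) = 1/(16920 - 7/2) = 1/(33833/2) = 2/33833 ≈ 5.9114e-5)
t - 1*(-2655) = 2/33833 - 1*(-2655) = 2/33833 + 2655 = 89826617/33833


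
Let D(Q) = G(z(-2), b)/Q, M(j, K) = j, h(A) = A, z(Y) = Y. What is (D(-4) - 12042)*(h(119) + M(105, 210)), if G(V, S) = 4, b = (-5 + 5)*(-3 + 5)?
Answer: -2697632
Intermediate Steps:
b = 0 (b = 0*2 = 0)
D(Q) = 4/Q
(D(-4) - 12042)*(h(119) + M(105, 210)) = (4/(-4) - 12042)*(119 + 105) = (4*(-1/4) - 12042)*224 = (-1 - 12042)*224 = -12043*224 = -2697632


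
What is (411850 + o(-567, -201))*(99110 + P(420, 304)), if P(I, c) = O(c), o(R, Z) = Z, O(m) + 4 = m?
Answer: 40922027090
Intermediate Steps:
O(m) = -4 + m
P(I, c) = -4 + c
(411850 + o(-567, -201))*(99110 + P(420, 304)) = (411850 - 201)*(99110 + (-4 + 304)) = 411649*(99110 + 300) = 411649*99410 = 40922027090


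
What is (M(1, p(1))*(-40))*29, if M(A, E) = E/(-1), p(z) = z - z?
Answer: 0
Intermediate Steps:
p(z) = 0
M(A, E) = -E (M(A, E) = E*(-1) = -E)
(M(1, p(1))*(-40))*29 = (-1*0*(-40))*29 = (0*(-40))*29 = 0*29 = 0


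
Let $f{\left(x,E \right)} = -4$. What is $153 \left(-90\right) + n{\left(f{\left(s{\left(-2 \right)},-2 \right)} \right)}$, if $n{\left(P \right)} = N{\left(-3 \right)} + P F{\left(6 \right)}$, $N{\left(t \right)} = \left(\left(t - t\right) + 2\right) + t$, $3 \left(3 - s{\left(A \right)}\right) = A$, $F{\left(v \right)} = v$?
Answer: $-13795$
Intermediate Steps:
$s{\left(A \right)} = 3 - \frac{A}{3}$
$N{\left(t \right)} = 2 + t$ ($N{\left(t \right)} = \left(0 + 2\right) + t = 2 + t$)
$n{\left(P \right)} = -1 + 6 P$ ($n{\left(P \right)} = \left(2 - 3\right) + P 6 = -1 + 6 P$)
$153 \left(-90\right) + n{\left(f{\left(s{\left(-2 \right)},-2 \right)} \right)} = 153 \left(-90\right) + \left(-1 + 6 \left(-4\right)\right) = -13770 - 25 = -13795$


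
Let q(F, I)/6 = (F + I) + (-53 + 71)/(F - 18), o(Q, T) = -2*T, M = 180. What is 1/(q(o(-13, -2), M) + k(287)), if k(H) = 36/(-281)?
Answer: 1967/2156142 ≈ 0.00091228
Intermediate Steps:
q(F, I) = 6*F + 6*I + 108/(-18 + F) (q(F, I) = 6*((F + I) + (-53 + 71)/(F - 18)) = 6*((F + I) + 18/(-18 + F)) = 6*(F + I + 18/(-18 + F)) = 6*F + 6*I + 108/(-18 + F))
k(H) = -36/281 (k(H) = 36*(-1/281) = -36/281)
1/(q(o(-13, -2), M) + k(287)) = 1/(6*(18 + (-2*(-2))² - (-36)*(-2) - 18*180 - 2*(-2)*180)/(-18 - 2*(-2)) - 36/281) = 1/(6*(18 + 4² - 18*4 - 3240 + 4*180)/(-18 + 4) - 36/281) = 1/(6*(18 + 16 - 72 - 3240 + 720)/(-14) - 36/281) = 1/(6*(-1/14)*(-2558) - 36/281) = 1/(7674/7 - 36/281) = 1/(2156142/1967) = 1967/2156142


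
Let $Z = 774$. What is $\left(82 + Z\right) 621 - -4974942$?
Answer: $5506518$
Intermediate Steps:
$\left(82 + Z\right) 621 - -4974942 = \left(82 + 774\right) 621 - -4974942 = 856 \cdot 621 + 4974942 = 531576 + 4974942 = 5506518$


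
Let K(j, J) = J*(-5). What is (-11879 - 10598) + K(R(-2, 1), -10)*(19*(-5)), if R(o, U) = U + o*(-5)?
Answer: -27227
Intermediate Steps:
R(o, U) = U - 5*o
K(j, J) = -5*J
(-11879 - 10598) + K(R(-2, 1), -10)*(19*(-5)) = (-11879 - 10598) + (-5*(-10))*(19*(-5)) = -22477 + 50*(-95) = -22477 - 4750 = -27227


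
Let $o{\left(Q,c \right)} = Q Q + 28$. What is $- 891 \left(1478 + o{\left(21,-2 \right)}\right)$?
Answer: $-1734777$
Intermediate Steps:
$o{\left(Q,c \right)} = 28 + Q^{2}$ ($o{\left(Q,c \right)} = Q^{2} + 28 = 28 + Q^{2}$)
$- 891 \left(1478 + o{\left(21,-2 \right)}\right) = - 891 \left(1478 + \left(28 + 21^{2}\right)\right) = - 891 \left(1478 + \left(28 + 441\right)\right) = - 891 \left(1478 + 469\right) = \left(-891\right) 1947 = -1734777$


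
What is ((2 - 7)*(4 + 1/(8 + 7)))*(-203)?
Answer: 12383/3 ≈ 4127.7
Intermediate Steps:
((2 - 7)*(4 + 1/(8 + 7)))*(-203) = -5*(4 + 1/15)*(-203) = -5*61/15*(-203) = -61/3*(-203) = 12383/3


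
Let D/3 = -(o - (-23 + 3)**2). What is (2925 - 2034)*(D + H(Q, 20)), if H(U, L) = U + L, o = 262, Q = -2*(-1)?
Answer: 388476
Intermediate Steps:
Q = 2
D = 414 (D = 3*(-(262 - (-23 + 3)**2)) = 3*(-(262 - 1*(-20)**2)) = 3*(-(262 - 1*400)) = 3*(-(262 - 400)) = 3*(-1*(-138)) = 3*138 = 414)
H(U, L) = L + U
(2925 - 2034)*(D + H(Q, 20)) = (2925 - 2034)*(414 + (20 + 2)) = 891*(414 + 22) = 891*436 = 388476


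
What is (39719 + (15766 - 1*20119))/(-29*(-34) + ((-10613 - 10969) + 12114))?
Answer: -17683/4241 ≈ -4.1695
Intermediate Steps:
(39719 + (15766 - 1*20119))/(-29*(-34) + ((-10613 - 10969) + 12114)) = (39719 + (15766 - 20119))/(986 + (-21582 + 12114)) = (39719 - 4353)/(986 - 9468) = 35366/(-8482) = 35366*(-1/8482) = -17683/4241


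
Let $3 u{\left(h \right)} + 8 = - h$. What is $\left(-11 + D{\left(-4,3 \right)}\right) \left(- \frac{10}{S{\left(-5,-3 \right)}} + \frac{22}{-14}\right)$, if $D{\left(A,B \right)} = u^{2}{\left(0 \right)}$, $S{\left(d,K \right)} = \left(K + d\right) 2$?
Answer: $\frac{265}{72} \approx 3.6806$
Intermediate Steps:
$u{\left(h \right)} = - \frac{8}{3} - \frac{h}{3}$ ($u{\left(h \right)} = - \frac{8}{3} + \frac{\left(-1\right) h}{3} = - \frac{8}{3} - \frac{h}{3}$)
$S{\left(d,K \right)} = 2 K + 2 d$
$D{\left(A,B \right)} = \frac{64}{9}$ ($D{\left(A,B \right)} = \left(- \frac{8}{3} - 0\right)^{2} = \left(- \frac{8}{3} + 0\right)^{2} = \left(- \frac{8}{3}\right)^{2} = \frac{64}{9}$)
$\left(-11 + D{\left(-4,3 \right)}\right) \left(- \frac{10}{S{\left(-5,-3 \right)}} + \frac{22}{-14}\right) = \left(-11 + \frac{64}{9}\right) \left(- \frac{10}{2 \left(-3\right) + 2 \left(-5\right)} + \frac{22}{-14}\right) = - \frac{35 \left(- \frac{10}{-6 - 10} + 22 \left(- \frac{1}{14}\right)\right)}{9} = - \frac{35 \left(- \frac{10}{-16} - \frac{11}{7}\right)}{9} = - \frac{35 \left(\left(-10\right) \left(- \frac{1}{16}\right) - \frac{11}{7}\right)}{9} = - \frac{35 \left(\frac{5}{8} - \frac{11}{7}\right)}{9} = \left(- \frac{35}{9}\right) \left(- \frac{53}{56}\right) = \frac{265}{72}$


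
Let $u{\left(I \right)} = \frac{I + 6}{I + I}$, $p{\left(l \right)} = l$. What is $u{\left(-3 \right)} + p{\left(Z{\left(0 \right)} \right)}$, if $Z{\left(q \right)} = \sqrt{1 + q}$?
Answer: $\frac{1}{2} \approx 0.5$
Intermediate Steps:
$u{\left(I \right)} = \frac{6 + I}{2 I}$
$u{\left(-3 \right)} + p{\left(Z{\left(0 \right)} \right)} = \frac{6 - 3}{2 \left(-3\right)} + \sqrt{1 + 0} = \frac{1}{2} \left(- \frac{1}{3}\right) 3 + \sqrt{1} = - \frac{1}{2} + 1 = \frac{1}{2}$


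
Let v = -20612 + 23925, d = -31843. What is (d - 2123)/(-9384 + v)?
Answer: 33966/6071 ≈ 5.5948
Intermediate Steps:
v = 3313
(d - 2123)/(-9384 + v) = (-31843 - 2123)/(-9384 + 3313) = -33966/(-6071) = -33966*(-1/6071) = 33966/6071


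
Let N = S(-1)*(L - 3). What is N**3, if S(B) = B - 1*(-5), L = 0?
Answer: -1728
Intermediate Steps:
S(B) = 5 + B (S(B) = B + 5 = 5 + B)
N = -12 (N = (5 - 1)*(0 - 3) = 4*(-3) = -12)
N**3 = (-12)**3 = -1728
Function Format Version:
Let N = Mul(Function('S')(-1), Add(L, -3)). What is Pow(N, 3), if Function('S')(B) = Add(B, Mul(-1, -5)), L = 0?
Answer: -1728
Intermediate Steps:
Function('S')(B) = Add(5, B) (Function('S')(B) = Add(B, 5) = Add(5, B))
N = -12 (N = Mul(Add(5, -1), Add(0, -3)) = Mul(4, -3) = -12)
Pow(N, 3) = Pow(-12, 3) = -1728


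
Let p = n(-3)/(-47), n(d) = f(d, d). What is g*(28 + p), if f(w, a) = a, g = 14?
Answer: 18466/47 ≈ 392.89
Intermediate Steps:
n(d) = d
p = 3/47 (p = -3/(-47) = -3*(-1/47) = 3/47 ≈ 0.063830)
g*(28 + p) = 14*(28 + 3/47) = 14*(1319/47) = 18466/47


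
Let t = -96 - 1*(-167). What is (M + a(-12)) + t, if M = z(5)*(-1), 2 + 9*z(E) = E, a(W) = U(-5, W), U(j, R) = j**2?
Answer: 287/3 ≈ 95.667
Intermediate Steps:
a(W) = 25 (a(W) = (-5)**2 = 25)
z(E) = -2/9 + E/9
t = 71 (t = -96 + 167 = 71)
M = -1/3 (M = (-2/9 + (1/9)*5)*(-1) = (-2/9 + 5/9)*(-1) = (1/3)*(-1) = -1/3 ≈ -0.33333)
(M + a(-12)) + t = (-1/3 + 25) + 71 = 74/3 + 71 = 287/3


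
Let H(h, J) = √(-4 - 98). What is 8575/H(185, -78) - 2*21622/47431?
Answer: -43244/47431 - 8575*I*√102/102 ≈ -0.91172 - 849.05*I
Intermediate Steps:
H(h, J) = I*√102 (H(h, J) = √(-102) = I*√102)
8575/H(185, -78) - 2*21622/47431 = 8575/((I*√102)) - 2*21622/47431 = 8575*(-I*√102/102) - 43244*1/47431 = -8575*I*√102/102 - 43244/47431 = -43244/47431 - 8575*I*√102/102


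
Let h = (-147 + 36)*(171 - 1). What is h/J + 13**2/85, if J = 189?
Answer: -524003/5355 ≈ -97.853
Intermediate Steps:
h = -18870 (h = -111*170 = -18870)
h/J + 13**2/85 = -18870/189 + 13**2/85 = -18870*1/189 + 169*(1/85) = -6290/63 + 169/85 = -524003/5355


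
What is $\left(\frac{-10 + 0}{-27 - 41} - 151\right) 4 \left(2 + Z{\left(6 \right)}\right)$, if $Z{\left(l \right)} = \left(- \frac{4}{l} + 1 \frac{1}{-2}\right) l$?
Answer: $\frac{51290}{17} \approx 3017.1$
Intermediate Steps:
$Z{\left(l \right)} = l \left(- \frac{1}{2} - \frac{4}{l}\right)$ ($Z{\left(l \right)} = \left(- \frac{4}{l} + 1 \left(- \frac{1}{2}\right)\right) l = \left(- \frac{4}{l} - \frac{1}{2}\right) l = \left(- \frac{1}{2} - \frac{4}{l}\right) l = l \left(- \frac{1}{2} - \frac{4}{l}\right)$)
$\left(\frac{-10 + 0}{-27 - 41} - 151\right) 4 \left(2 + Z{\left(6 \right)}\right) = \left(\frac{-10 + 0}{-27 - 41} - 151\right) 4 \left(2 - 7\right) = \left(- \frac{10}{-68} - 151\right) 4 \left(2 - 7\right) = \left(\left(-10\right) \left(- \frac{1}{68}\right) - 151\right) 4 \left(2 - 7\right) = \left(\frac{5}{34} - 151\right) 4 \left(-5\right) = \left(- \frac{5129}{34}\right) \left(-20\right) = \frac{51290}{17}$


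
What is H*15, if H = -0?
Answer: 0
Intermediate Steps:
H = 0 (H = -1*0 = 0)
H*15 = 0*15 = 0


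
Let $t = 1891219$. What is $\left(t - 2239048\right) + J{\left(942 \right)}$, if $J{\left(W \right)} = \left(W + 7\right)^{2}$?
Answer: $552772$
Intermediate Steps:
$J{\left(W \right)} = \left(7 + W\right)^{2}$
$\left(t - 2239048\right) + J{\left(942 \right)} = \left(1891219 - 2239048\right) + \left(7 + 942\right)^{2} = -347829 + 949^{2} = -347829 + 900601 = 552772$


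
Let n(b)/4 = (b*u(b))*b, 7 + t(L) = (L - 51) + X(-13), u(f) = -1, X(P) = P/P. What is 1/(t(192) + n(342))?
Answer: -1/467721 ≈ -2.1380e-6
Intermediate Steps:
X(P) = 1
t(L) = -57 + L (t(L) = -7 + ((L - 51) + 1) = -7 + ((-51 + L) + 1) = -7 + (-50 + L) = -57 + L)
n(b) = -4*b² (n(b) = 4*((b*(-1))*b) = 4*((-b)*b) = 4*(-b²) = -4*b²)
1/(t(192) + n(342)) = 1/((-57 + 192) - 4*342²) = 1/(135 - 4*116964) = 1/(135 - 467856) = 1/(-467721) = -1/467721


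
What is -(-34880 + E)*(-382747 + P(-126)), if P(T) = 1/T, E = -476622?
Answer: -12333879183373/63 ≈ -1.9578e+11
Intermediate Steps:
-(-34880 + E)*(-382747 + P(-126)) = -(-34880 - 476622)*(-382747 + 1/(-126)) = -(-511502)*(-382747 - 1/126) = -(-511502)*(-48226123)/126 = -1*12333879183373/63 = -12333879183373/63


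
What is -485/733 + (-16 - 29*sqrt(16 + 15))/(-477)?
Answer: -219617/349641 + 29*sqrt(31)/477 ≈ -0.28962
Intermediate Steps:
-485/733 + (-16 - 29*sqrt(16 + 15))/(-477) = -485*1/733 + (-16 - 29*sqrt(31))*(-1/477) = -485/733 + (16/477 + 29*sqrt(31)/477) = -219617/349641 + 29*sqrt(31)/477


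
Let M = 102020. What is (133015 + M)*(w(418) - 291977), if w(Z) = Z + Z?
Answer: -68428324935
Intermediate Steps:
w(Z) = 2*Z
(133015 + M)*(w(418) - 291977) = (133015 + 102020)*(2*418 - 291977) = 235035*(836 - 291977) = 235035*(-291141) = -68428324935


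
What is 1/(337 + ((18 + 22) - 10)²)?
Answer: 1/1237 ≈ 0.00080841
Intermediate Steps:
1/(337 + ((18 + 22) - 10)²) = 1/(337 + (40 - 10)²) = 1/(337 + 30²) = 1/(337 + 900) = 1/1237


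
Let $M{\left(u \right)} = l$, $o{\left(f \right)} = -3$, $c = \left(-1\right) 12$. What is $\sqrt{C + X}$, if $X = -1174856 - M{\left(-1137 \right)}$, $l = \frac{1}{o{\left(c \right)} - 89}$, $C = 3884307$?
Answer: $\frac{\sqrt{5733198339}}{46} \approx 1646.0$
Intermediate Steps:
$c = -12$
$l = - \frac{1}{92}$ ($l = \frac{1}{-3 - 89} = \frac{1}{-92} = - \frac{1}{92} \approx -0.01087$)
$M{\left(u \right)} = - \frac{1}{92}$
$X = - \frac{108086751}{92}$ ($X = -1174856 - - \frac{1}{92} = -1174856 + \frac{1}{92} = - \frac{108086751}{92} \approx -1.1749 \cdot 10^{6}$)
$\sqrt{C + X} = \sqrt{3884307 - \frac{108086751}{92}} = \sqrt{\frac{249269493}{92}} = \frac{\sqrt{5733198339}}{46}$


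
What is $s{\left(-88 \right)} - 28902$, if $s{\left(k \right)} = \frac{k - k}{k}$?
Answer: $-28902$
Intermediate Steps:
$s{\left(k \right)} = 0$ ($s{\left(k \right)} = \frac{0}{k} = 0$)
$s{\left(-88 \right)} - 28902 = 0 - 28902 = -28902$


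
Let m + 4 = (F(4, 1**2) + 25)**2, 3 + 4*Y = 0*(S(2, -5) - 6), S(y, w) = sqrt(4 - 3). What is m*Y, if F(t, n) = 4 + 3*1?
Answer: -765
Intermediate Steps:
F(t, n) = 7 (F(t, n) = 4 + 3 = 7)
S(y, w) = 1 (S(y, w) = sqrt(1) = 1)
Y = -3/4 (Y = -3/4 + (0*(1 - 6))/4 = -3/4 + (0*(-5))/4 = -3/4 + (1/4)*0 = -3/4 + 0 = -3/4 ≈ -0.75000)
m = 1020 (m = -4 + (7 + 25)**2 = -4 + 32**2 = -4 + 1024 = 1020)
m*Y = 1020*(-3/4) = -765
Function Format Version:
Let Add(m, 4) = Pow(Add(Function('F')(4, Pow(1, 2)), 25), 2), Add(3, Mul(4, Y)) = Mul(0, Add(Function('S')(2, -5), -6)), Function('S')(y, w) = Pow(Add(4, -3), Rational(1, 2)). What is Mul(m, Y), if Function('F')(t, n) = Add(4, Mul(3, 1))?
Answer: -765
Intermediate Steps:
Function('F')(t, n) = 7 (Function('F')(t, n) = Add(4, 3) = 7)
Function('S')(y, w) = 1 (Function('S')(y, w) = Pow(1, Rational(1, 2)) = 1)
Y = Rational(-3, 4) (Y = Add(Rational(-3, 4), Mul(Rational(1, 4), Mul(0, Add(1, -6)))) = Add(Rational(-3, 4), Mul(Rational(1, 4), Mul(0, -5))) = Add(Rational(-3, 4), Mul(Rational(1, 4), 0)) = Add(Rational(-3, 4), 0) = Rational(-3, 4) ≈ -0.75000)
m = 1020 (m = Add(-4, Pow(Add(7, 25), 2)) = Add(-4, Pow(32, 2)) = Add(-4, 1024) = 1020)
Mul(m, Y) = Mul(1020, Rational(-3, 4)) = -765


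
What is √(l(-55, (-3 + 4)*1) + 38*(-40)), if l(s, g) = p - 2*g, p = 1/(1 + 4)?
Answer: I*√38045/5 ≈ 39.01*I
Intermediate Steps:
p = ⅕ (p = 1/5 = ⅕ ≈ 0.20000)
l(s, g) = ⅕ - 2*g
√(l(-55, (-3 + 4)*1) + 38*(-40)) = √((⅕ - 2*(-3 + 4)) + 38*(-40)) = √((⅕ - 2) - 1520) = √(-9/5 - 1520) = √(-7609/5) = I*√38045/5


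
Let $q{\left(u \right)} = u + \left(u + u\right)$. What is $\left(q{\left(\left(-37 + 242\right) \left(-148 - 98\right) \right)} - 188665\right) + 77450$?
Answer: $-262505$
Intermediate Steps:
$q{\left(u \right)} = 3 u$ ($q{\left(u \right)} = u + 2 u = 3 u$)
$\left(q{\left(\left(-37 + 242\right) \left(-148 - 98\right) \right)} - 188665\right) + 77450 = \left(3 \left(-37 + 242\right) \left(-148 - 98\right) - 188665\right) + 77450 = \left(3 \cdot 205 \left(-246\right) - 188665\right) + 77450 = \left(3 \left(-50430\right) - 188665\right) + 77450 = \left(-151290 - 188665\right) + 77450 = -339955 + 77450 = -262505$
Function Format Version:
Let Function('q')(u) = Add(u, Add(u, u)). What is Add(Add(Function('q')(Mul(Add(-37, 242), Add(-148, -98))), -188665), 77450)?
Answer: -262505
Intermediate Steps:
Function('q')(u) = Mul(3, u) (Function('q')(u) = Add(u, Mul(2, u)) = Mul(3, u))
Add(Add(Function('q')(Mul(Add(-37, 242), Add(-148, -98))), -188665), 77450) = Add(Add(Mul(3, Mul(Add(-37, 242), Add(-148, -98))), -188665), 77450) = Add(Add(Mul(3, Mul(205, -246)), -188665), 77450) = Add(Add(Mul(3, -50430), -188665), 77450) = Add(Add(-151290, -188665), 77450) = Add(-339955, 77450) = -262505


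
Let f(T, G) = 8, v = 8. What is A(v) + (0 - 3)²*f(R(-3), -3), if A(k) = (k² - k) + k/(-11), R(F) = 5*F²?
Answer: 1400/11 ≈ 127.27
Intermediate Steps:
A(k) = k² - 12*k/11 (A(k) = (k² - k) + k*(-1/11) = (k² - k) - k/11 = k² - 12*k/11)
A(v) + (0 - 3)²*f(R(-3), -3) = (1/11)*8*(-12 + 11*8) + (0 - 3)²*8 = (1/11)*8*(-12 + 88) + (-3)²*8 = (1/11)*8*76 + 9*8 = 608/11 + 72 = 1400/11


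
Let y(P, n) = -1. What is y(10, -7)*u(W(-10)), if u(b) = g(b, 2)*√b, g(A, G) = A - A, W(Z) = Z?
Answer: 0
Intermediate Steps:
g(A, G) = 0
u(b) = 0 (u(b) = 0*√b = 0)
y(10, -7)*u(W(-10)) = -1*0 = 0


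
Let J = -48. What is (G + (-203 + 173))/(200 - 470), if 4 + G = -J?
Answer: -7/135 ≈ -0.051852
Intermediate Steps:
G = 44 (G = -4 - 1*(-48) = -4 + 48 = 44)
(G + (-203 + 173))/(200 - 470) = (44 + (-203 + 173))/(200 - 470) = (44 - 30)/(-270) = 14*(-1/270) = -7/135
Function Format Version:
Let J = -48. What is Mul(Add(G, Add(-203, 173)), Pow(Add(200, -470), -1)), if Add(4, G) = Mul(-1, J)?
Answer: Rational(-7, 135) ≈ -0.051852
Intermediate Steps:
G = 44 (G = Add(-4, Mul(-1, -48)) = Add(-4, 48) = 44)
Mul(Add(G, Add(-203, 173)), Pow(Add(200, -470), -1)) = Mul(Add(44, Add(-203, 173)), Pow(Add(200, -470), -1)) = Mul(Add(44, -30), Pow(-270, -1)) = Mul(14, Rational(-1, 270)) = Rational(-7, 135)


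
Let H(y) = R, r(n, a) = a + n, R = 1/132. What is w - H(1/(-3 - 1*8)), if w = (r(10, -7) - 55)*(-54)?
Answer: 370655/132 ≈ 2808.0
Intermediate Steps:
R = 1/132 ≈ 0.0075758
H(y) = 1/132
w = 2808 (w = ((-7 + 10) - 55)*(-54) = (3 - 55)*(-54) = -52*(-54) = 2808)
w - H(1/(-3 - 1*8)) = 2808 - 1*1/132 = 2808 - 1/132 = 370655/132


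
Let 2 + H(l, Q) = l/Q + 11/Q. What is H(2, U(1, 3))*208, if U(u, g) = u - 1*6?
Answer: -4784/5 ≈ -956.80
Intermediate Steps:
U(u, g) = -6 + u (U(u, g) = u - 6 = -6 + u)
H(l, Q) = -2 + 11/Q + l/Q (H(l, Q) = -2 + (l/Q + 11/Q) = -2 + (11/Q + l/Q) = -2 + 11/Q + l/Q)
H(2, U(1, 3))*208 = ((11 + 2 - 2*(-6 + 1))/(-6 + 1))*208 = ((11 + 2 - 2*(-5))/(-5))*208 = -(11 + 2 + 10)/5*208 = -⅕*23*208 = -23/5*208 = -4784/5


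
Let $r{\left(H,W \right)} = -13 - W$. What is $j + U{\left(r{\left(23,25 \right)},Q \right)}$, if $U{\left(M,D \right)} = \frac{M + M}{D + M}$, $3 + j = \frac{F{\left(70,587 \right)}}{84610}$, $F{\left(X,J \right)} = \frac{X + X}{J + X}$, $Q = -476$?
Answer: $- \frac{4074653243}{1428631389} \approx -2.8521$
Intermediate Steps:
$F{\left(X,J \right)} = \frac{2 X}{J + X}$
$j = - \frac{16676617}{5558877}$ ($j = -3 + \frac{2 \cdot 70 \frac{1}{587 + 70}}{84610} = -3 + 2 \cdot 70 \cdot \frac{1}{657} \cdot \frac{1}{84610} = -3 + \frac{140}{657} \cdot \frac{1}{84610} = -3 + \frac{14}{5558877} = - \frac{16676617}{5558877} \approx -3.0$)
$U{\left(M,D \right)} = \frac{2 M}{D + M}$
$j + U{\left(r{\left(23,25 \right)},Q \right)} = - \frac{16676617}{5558877} + \frac{2 \left(-13 - 25\right)}{-476 - 38} = - \frac{16676617}{5558877} + 2 \left(-38\right) \frac{1}{-476 - 38} = - \frac{16676617}{5558877} + 2 \left(-38\right) \frac{1}{-514} = - \frac{16676617}{5558877} + 2 \left(-38\right) \left(- \frac{1}{514}\right) = - \frac{16676617}{5558877} + \frac{38}{257} = - \frac{4074653243}{1428631389}$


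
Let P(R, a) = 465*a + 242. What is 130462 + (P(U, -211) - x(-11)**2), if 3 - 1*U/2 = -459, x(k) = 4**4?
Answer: -32947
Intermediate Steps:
x(k) = 256
U = 924 (U = 6 - 2*(-459) = 6 + 918 = 924)
P(R, a) = 242 + 465*a
130462 + (P(U, -211) - x(-11)**2) = 130462 + ((242 + 465*(-211)) - 1*256**2) = 130462 + ((242 - 98115) - 1*65536) = 130462 + (-97873 - 65536) = 130462 - 163409 = -32947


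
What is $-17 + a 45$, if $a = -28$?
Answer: $-1277$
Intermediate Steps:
$-17 + a 45 = -17 - 1260 = -1277$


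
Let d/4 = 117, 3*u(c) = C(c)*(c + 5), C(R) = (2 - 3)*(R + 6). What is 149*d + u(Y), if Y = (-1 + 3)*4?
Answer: 209014/3 ≈ 69671.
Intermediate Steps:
C(R) = -6 - R (C(R) = -(6 + R) = -6 - R)
Y = 8 (Y = 2*4 = 8)
u(c) = (-6 - c)*(5 + c)/3 (u(c) = ((-6 - c)*(c + 5))/3 = ((-6 - c)*(5 + c))/3 = (-6 - c)*(5 + c)/3)
d = 468 (d = 4*117 = 468)
149*d + u(Y) = 149*468 - (5 + 8)*(6 + 8)/3 = 69732 - 1/3*13*14 = 69732 - 182/3 = 209014/3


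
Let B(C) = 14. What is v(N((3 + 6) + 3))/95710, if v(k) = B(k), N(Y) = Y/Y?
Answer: 7/47855 ≈ 0.00014628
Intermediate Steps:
N(Y) = 1
v(k) = 14
v(N((3 + 6) + 3))/95710 = 14/95710 = 14*(1/95710) = 7/47855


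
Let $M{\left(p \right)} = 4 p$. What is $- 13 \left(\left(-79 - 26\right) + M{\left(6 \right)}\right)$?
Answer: $1053$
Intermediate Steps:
$- 13 \left(\left(-79 - 26\right) + M{\left(6 \right)}\right) = - 13 \left(\left(-79 - 26\right) + 4 \cdot 6\right) = - 13 \left(\left(-79 - 26\right) + 24\right) = - 13 \left(-105 + 24\right) = \left(-13\right) \left(-81\right) = 1053$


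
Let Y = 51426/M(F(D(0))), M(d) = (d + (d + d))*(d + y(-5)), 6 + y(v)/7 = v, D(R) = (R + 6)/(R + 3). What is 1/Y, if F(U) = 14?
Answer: -147/2857 ≈ -0.051453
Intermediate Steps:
D(R) = (6 + R)/(3 + R)
y(v) = -42 + 7*v
M(d) = 3*d*(-77 + d) (M(d) = (d + (d + d))*(d + (-42 + 7*(-5))) = (d + 2*d)*(d + (-42 - 35)) = (3*d)*(d - 77) = (3*d)*(-77 + d) = 3*d*(-77 + d))
Y = -2857/147 (Y = 51426/((3*14*(-77 + 14))) = 51426/((3*14*(-63))) = 51426/(-2646) = 51426*(-1/2646) = -2857/147 ≈ -19.435)
1/Y = 1/(-2857/147) = -147/2857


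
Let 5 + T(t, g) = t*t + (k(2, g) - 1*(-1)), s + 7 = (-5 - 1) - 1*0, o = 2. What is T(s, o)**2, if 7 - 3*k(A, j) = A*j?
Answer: 27556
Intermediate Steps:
k(A, j) = 7/3 - A*j/3
s = -13 (s = -7 + ((-5 - 1) - 1*0) = -7 + (-6 + 0) = -7 - 6 = -13)
T(t, g) = -5/3 + t**2 - 2*g/3 (T(t, g) = -5 + (t*t + ((7/3 - 1/3*2*g) - 1*(-1))) = -5 + (t**2 + ((7/3 - 2*g/3) + 1)) = -5 + (t**2 + (10/3 - 2*g/3)) = -5 + (10/3 + t**2 - 2*g/3) = -5/3 + t**2 - 2*g/3)
T(s, o)**2 = (-5/3 + (-13)**2 - 2/3*2)**2 = (-5/3 + 169 - 4/3)**2 = 166**2 = 27556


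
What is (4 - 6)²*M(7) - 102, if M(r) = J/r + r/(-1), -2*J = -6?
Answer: -898/7 ≈ -128.29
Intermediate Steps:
J = 3 (J = -½*(-6) = 3)
M(r) = -r + 3/r (M(r) = 3/r + r/(-1) = 3/r + r*(-1) = 3/r - r = -r + 3/r)
(4 - 6)²*M(7) - 102 = (4 - 6)²*(-1*7 + 3/7) - 102 = (-2)²*(-7 + 3*(⅐)) - 102 = 4*(-7 + 3/7) - 102 = 4*(-46/7) - 102 = -184/7 - 102 = -898/7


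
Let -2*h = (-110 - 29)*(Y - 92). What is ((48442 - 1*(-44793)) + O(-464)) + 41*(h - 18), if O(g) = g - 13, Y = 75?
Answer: 87157/2 ≈ 43579.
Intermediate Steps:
h = -2363/2 (h = -(-110 - 29)*(75 - 92)/2 = -(-139)*(-17)/2 = -1/2*2363 = -2363/2 ≈ -1181.5)
O(g) = -13 + g
((48442 - 1*(-44793)) + O(-464)) + 41*(h - 18) = ((48442 - 1*(-44793)) + (-13 - 464)) + 41*(-2363/2 - 18) = ((48442 + 44793) - 477) + 41*(-2399/2) = (93235 - 477) - 98359/2 = 92758 - 98359/2 = 87157/2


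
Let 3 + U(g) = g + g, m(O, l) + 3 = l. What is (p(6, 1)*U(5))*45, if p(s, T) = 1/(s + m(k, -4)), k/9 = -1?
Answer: -315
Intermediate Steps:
k = -9 (k = 9*(-1) = -9)
m(O, l) = -3 + l
U(g) = -3 + 2*g (U(g) = -3 + (g + g) = -3 + 2*g)
p(s, T) = 1/(-7 + s) (p(s, T) = 1/(s + (-3 - 4)) = 1/(s - 7) = 1/(-7 + s))
(p(6, 1)*U(5))*45 = ((-3 + 2*5)/(-7 + 6))*45 = ((-3 + 10)/(-1))*45 = -1*7*45 = -7*45 = -315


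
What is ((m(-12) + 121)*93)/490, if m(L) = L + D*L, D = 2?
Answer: 1581/98 ≈ 16.133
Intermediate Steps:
m(L) = 3*L (m(L) = L + 2*L = 3*L)
((m(-12) + 121)*93)/490 = ((3*(-12) + 121)*93)/490 = ((-36 + 121)*93)*(1/490) = (85*93)*(1/490) = 7905*(1/490) = 1581/98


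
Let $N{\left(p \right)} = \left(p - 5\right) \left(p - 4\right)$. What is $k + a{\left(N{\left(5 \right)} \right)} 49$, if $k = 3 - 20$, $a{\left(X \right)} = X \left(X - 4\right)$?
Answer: $-17$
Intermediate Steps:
$N{\left(p \right)} = \left(-5 + p\right) \left(-4 + p\right)$
$a{\left(X \right)} = X \left(-4 + X\right)$
$k = -17$
$k + a{\left(N{\left(5 \right)} \right)} 49 = -17 + \left(20 + 5^{2} - 45\right) \left(-4 + \left(20 + 5^{2} - 45\right)\right) 49 = -17 + \left(20 + 25 - 45\right) \left(-4 + \left(20 + 25 - 45\right)\right) 49 = -17 + 0 \left(-4 + 0\right) 49 = -17 + 0 \left(-4\right) 49 = -17 + 0 \cdot 49 = -17 + 0 = -17$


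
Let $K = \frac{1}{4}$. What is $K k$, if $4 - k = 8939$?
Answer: $- \frac{8935}{4} \approx -2233.8$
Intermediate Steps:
$K = \frac{1}{4} \approx 0.25$
$k = -8935$ ($k = 4 - 8939 = -8935$)
$K k = \frac{1}{4} \left(-8935\right) = - \frac{8935}{4}$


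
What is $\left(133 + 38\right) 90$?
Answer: $15390$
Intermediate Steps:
$\left(133 + 38\right) 90 = 171 \cdot 90 = 15390$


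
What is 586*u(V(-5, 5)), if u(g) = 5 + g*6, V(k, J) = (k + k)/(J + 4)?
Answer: -2930/3 ≈ -976.67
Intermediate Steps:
V(k, J) = 2*k/(4 + J) (V(k, J) = (2*k)/(4 + J) = 2*k/(4 + J))
u(g) = 5 + 6*g
586*u(V(-5, 5)) = 586*(5 + 6*(2*(-5)/(4 + 5))) = 586*(5 + 6*(2*(-5)/9)) = 586*(5 + 6*(2*(-5)*(1/9))) = 586*(5 + 6*(-10/9)) = 586*(5 - 20/3) = 586*(-5/3) = -2930/3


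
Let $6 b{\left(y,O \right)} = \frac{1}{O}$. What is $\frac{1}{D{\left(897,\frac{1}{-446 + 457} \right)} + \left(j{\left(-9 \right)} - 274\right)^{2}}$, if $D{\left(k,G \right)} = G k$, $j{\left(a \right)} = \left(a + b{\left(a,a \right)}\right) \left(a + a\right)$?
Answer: $\frac{99}{1242548} \approx 7.9675 \cdot 10^{-5}$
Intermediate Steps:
$b{\left(y,O \right)} = \frac{1}{6 O}$
$j{\left(a \right)} = 2 a \left(a + \frac{1}{6 a}\right)$ ($j{\left(a \right)} = \left(a + \frac{1}{6 a}\right) \left(a + a\right) = \left(a + \frac{1}{6 a}\right) 2 a = 2 a \left(a + \frac{1}{6 a}\right)$)
$\frac{1}{D{\left(897,\frac{1}{-446 + 457} \right)} + \left(j{\left(-9 \right)} - 274\right)^{2}} = \frac{1}{\frac{1}{-446 + 457} \cdot 897 + \left(\left(\frac{1}{3} + 2 \left(-9\right)^{2}\right) - 274\right)^{2}} = \frac{1}{\frac{1}{11} \cdot 897 + \left(\left(\frac{1}{3} + 2 \cdot 81\right) - 274\right)^{2}} = \frac{1}{\frac{1}{11} \cdot 897 + \left(\left(\frac{1}{3} + 162\right) - 274\right)^{2}} = \frac{1}{\frac{897}{11} + \left(\frac{487}{3} - 274\right)^{2}} = \frac{1}{\frac{897}{11} + \left(- \frac{335}{3}\right)^{2}} = \frac{1}{\frac{897}{11} + \frac{112225}{9}} = \frac{1}{\frac{1242548}{99}} = \frac{99}{1242548}$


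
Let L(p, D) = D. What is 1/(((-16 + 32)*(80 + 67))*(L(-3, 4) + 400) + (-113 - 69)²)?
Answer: 1/983332 ≈ 1.0169e-6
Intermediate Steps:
1/(((-16 + 32)*(80 + 67))*(L(-3, 4) + 400) + (-113 - 69)²) = 1/(((-16 + 32)*(80 + 67))*(4 + 400) + (-113 - 69)²) = 1/((16*147)*404 + (-182)²) = 1/(2352*404 + 33124) = 1/(950208 + 33124) = 1/983332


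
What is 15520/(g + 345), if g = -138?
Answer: 15520/207 ≈ 74.976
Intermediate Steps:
15520/(g + 345) = 15520/(-138 + 345) = 15520/207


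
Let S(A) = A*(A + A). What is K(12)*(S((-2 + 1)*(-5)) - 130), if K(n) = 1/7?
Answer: -80/7 ≈ -11.429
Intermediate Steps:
K(n) = ⅐
S(A) = 2*A² (S(A) = A*(2*A) = 2*A²)
K(12)*(S((-2 + 1)*(-5)) - 130) = (2*((-2 + 1)*(-5))² - 130)/7 = (2*(-1*(-5))² - 130)/7 = (2*5² - 130)/7 = (2*25 - 130)/7 = (50 - 130)/7 = (⅐)*(-80) = -80/7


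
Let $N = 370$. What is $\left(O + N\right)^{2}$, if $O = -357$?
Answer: $169$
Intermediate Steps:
$\left(O + N\right)^{2} = \left(-357 + 370\right)^{2} = 13^{2} = 169$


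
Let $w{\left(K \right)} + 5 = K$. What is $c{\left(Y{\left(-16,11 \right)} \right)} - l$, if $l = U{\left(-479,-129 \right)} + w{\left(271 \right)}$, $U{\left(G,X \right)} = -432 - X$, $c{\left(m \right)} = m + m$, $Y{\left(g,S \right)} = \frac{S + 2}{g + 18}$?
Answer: $50$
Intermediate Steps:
$Y{\left(g,S \right)} = \frac{2 + S}{18 + g}$
$w{\left(K \right)} = -5 + K$
$c{\left(m \right)} = 2 m$
$l = -37$ ($l = \left(-432 - -129\right) + \left(-5 + 271\right) = \left(-432 + 129\right) + 266 = -303 + 266 = -37$)
$c{\left(Y{\left(-16,11 \right)} \right)} - l = 2 \frac{2 + 11}{18 - 16} - -37 = 2 \cdot \frac{1}{2} \cdot 13 + 37 = 2 \cdot \frac{13}{2} + 37 = 13 + 37 = 50$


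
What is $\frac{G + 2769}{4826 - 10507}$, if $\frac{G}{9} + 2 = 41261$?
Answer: $- \frac{374100}{5681} \approx -65.851$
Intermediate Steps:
$G = 371331$ ($G = -18 + 9 \cdot 41261 = -18 + 371349 = 371331$)
$\frac{G + 2769}{4826 - 10507} = \frac{371331 + 2769}{4826 - 10507} = \frac{374100}{-5681} = 374100 \left(- \frac{1}{5681}\right) = - \frac{374100}{5681}$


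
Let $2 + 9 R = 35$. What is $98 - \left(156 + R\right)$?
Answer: $- \frac{185}{3} \approx -61.667$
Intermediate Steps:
$R = \frac{11}{3}$ ($R = - \frac{2}{9} + \frac{1}{9} \cdot 35 = - \frac{2}{9} + \frac{35}{9} = \frac{11}{3} \approx 3.6667$)
$98 - \left(156 + R\right) = 98 - \left(156 + \frac{11}{3}\right) = 98 - \frac{479}{3} = - \frac{185}{3}$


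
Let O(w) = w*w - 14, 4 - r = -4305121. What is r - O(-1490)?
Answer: 2085039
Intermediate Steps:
r = 4305125 (r = 4 - 1*(-4305121) = 4 + 4305121 = 4305125)
O(w) = -14 + w² (O(w) = w² - 14 = -14 + w²)
r - O(-1490) = 4305125 - (-14 + (-1490)²) = 4305125 - (-14 + 2220100) = 4305125 - 1*2220086 = 4305125 - 2220086 = 2085039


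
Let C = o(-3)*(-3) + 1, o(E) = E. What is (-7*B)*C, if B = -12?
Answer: 840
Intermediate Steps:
C = 10 (C = -3*(-3) + 1 = 9 + 1 = 10)
(-7*B)*C = -7*(-12)*10 = 84*10 = 840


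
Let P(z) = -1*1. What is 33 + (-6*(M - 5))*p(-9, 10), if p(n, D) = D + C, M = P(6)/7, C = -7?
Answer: 879/7 ≈ 125.57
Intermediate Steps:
P(z) = -1
M = -⅐ (M = -1/7 = -1*⅐ = -⅐ ≈ -0.14286)
p(n, D) = -7 + D (p(n, D) = D - 7 = -7 + D)
33 + (-6*(M - 5))*p(-9, 10) = 33 + (-6*(-⅐ - 5))*(-7 + 10) = 33 - 6*(-36/7)*3 = 33 + (216/7)*3 = 33 + 648/7 = 879/7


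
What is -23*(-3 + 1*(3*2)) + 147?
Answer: 78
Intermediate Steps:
-23*(-3 + 1*(3*2)) + 147 = -23*(-3 + 1*6) + 147 = -23*(-3 + 6) + 147 = -23*3 + 147 = -69 + 147 = 78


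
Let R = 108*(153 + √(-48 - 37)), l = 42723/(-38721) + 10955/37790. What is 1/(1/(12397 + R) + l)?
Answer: 97551106*(-108*√85 + 28921*I)/(-2294906452855*I + 8570258028*√85) ≈ -1.2294 + 1.797e-6*I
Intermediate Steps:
l = -79354241/97551106 (l = 42723*(-1/38721) + 10955*(1/37790) = -14241/12907 + 2191/7558 = -79354241/97551106 ≈ -0.81346)
R = 16524 + 108*I*√85 (R = 108*(153 + √(-85)) = 108*(153 + I*√85) = 16524 + 108*I*√85 ≈ 16524.0 + 995.71*I)
1/(1/(12397 + R) + l) = 1/(1/(12397 + (16524 + 108*I*√85)) - 79354241/97551106) = 1/(1/(28921 + 108*I*√85) - 79354241/97551106) = 1/(-79354241/97551106 + 1/(28921 + 108*I*√85))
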